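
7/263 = 7/263  =  0.03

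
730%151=126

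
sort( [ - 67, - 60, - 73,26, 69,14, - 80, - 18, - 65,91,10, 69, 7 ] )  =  [-80, - 73, - 67, - 65, - 60, - 18,7,  10,14,26,69, 69,  91]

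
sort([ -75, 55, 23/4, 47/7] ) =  [ - 75, 23/4, 47/7, 55] 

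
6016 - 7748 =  - 1732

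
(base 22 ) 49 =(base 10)97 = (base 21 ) 4D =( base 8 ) 141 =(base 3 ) 10121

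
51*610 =31110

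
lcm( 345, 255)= 5865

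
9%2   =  1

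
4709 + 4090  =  8799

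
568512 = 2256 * 252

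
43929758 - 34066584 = 9863174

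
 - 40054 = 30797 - 70851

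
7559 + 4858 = 12417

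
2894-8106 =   -  5212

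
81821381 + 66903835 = 148725216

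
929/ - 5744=  -  929/5744 = - 0.16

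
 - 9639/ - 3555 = 1071/395 = 2.71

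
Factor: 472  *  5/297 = 2360/297= 2^3 * 3^(- 3 )*5^1 * 11^ ( - 1 )*59^1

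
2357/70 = 33  +  47/70 =33.67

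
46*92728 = 4265488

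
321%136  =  49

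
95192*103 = 9804776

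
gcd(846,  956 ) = 2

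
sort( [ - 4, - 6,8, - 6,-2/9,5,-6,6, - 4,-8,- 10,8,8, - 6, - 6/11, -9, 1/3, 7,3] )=[-10, -9,-8,  -  6, - 6,  -  6, - 6,  -  4, - 4, - 6/11, - 2/9, 1/3, 3 , 5, 6,7,8,  8, 8]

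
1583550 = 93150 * 17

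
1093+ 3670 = 4763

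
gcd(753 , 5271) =753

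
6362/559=11 + 213/559= 11.38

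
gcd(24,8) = 8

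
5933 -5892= 41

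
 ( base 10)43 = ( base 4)223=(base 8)53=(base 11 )3a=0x2B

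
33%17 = 16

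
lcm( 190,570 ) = 570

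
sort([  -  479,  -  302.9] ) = [ -479,-302.9 ] 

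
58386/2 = 29193 = 29193.00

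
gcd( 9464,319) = 1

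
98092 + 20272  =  118364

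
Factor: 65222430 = 2^1*3^1*5^1*7^2*13^1*3413^1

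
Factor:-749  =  - 7^1*107^1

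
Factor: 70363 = 17^1*4139^1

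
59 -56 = 3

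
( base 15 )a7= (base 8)235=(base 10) 157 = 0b10011101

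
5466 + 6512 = 11978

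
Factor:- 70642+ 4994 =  - 65648 = - 2^4*11^1*373^1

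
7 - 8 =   -  1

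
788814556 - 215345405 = 573469151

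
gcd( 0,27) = 27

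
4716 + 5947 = 10663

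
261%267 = 261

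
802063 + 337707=1139770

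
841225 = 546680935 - 545839710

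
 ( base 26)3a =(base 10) 88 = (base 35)2I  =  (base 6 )224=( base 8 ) 130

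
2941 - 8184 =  - 5243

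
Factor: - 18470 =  - 2^1*5^1  *  1847^1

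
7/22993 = 7/22993= 0.00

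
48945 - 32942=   16003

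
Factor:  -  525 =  - 3^1*5^2*7^1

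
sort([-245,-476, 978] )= [ - 476, - 245,978]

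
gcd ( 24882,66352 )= 8294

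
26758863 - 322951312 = -296192449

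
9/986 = 9/986 = 0.01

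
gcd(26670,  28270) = 10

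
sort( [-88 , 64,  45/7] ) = [-88, 45/7, 64]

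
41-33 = 8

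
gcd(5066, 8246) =2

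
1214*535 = 649490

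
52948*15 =794220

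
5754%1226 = 850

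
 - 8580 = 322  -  8902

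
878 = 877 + 1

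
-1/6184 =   -  1/6184 = - 0.00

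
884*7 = 6188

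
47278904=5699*8296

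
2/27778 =1/13889=0.00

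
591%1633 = 591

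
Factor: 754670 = 2^1*5^1*7^1 * 10781^1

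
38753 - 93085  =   - 54332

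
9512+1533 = 11045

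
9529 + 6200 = 15729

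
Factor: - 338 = - 2^1*13^2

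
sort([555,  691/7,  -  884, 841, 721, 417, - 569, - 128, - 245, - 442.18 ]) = [  -  884,-569, - 442.18  ,-245, - 128, 691/7,417, 555  ,  721, 841 ]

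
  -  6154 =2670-8824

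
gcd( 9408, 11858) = 98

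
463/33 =14 + 1/33=14.03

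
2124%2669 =2124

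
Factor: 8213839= 17^1* 483167^1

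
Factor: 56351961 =3^2*1733^1*3613^1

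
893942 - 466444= 427498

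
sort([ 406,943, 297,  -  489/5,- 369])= [ - 369, - 489/5, 297, 406, 943]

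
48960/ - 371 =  - 132 + 12/371 = - 131.97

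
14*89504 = 1253056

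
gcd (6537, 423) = 3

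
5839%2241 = 1357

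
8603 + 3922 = 12525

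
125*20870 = 2608750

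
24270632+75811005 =100081637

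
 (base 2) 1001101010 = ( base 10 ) 618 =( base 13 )387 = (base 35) hn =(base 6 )2510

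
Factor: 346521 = 3^1 * 7^1*29^1*569^1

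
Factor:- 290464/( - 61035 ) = 2^5*3^ (-1 )*5^ ( - 1 )*13^( - 1 ) * 29^1  =  928/195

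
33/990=1/30= 0.03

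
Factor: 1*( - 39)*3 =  - 117 = - 3^2 * 13^1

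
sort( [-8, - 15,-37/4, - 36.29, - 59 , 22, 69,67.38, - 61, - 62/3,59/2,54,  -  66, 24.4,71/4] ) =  [ - 66, - 61,  -  59, - 36.29, - 62/3, - 15, - 37/4, - 8,71/4,22,24.4 , 59/2, 54,67.38, 69]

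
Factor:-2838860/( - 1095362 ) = 1419430/547681 = 2^1*5^1*43^1* 3301^1 * 547681^( - 1 ) 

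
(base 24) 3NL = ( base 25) 3H1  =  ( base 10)2301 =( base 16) 8FD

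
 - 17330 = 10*( - 1733 )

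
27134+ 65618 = 92752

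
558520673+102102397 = 660623070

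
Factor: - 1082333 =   -  7^1*154619^1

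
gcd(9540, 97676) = 4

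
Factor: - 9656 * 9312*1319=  - 118600090368=- 2^8*3^1*17^1 * 71^1*97^1*1319^1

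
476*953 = 453628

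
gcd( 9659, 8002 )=1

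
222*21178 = 4701516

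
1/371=1/371 = 0.00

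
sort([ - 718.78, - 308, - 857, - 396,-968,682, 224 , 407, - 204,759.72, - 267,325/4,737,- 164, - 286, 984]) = [ - 968,-857,  -  718.78, - 396, - 308,- 286, - 267, - 204,- 164, 325/4, 224, 407 , 682, 737, 759.72, 984]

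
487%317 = 170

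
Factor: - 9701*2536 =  - 24601736=- 2^3 *89^1*109^1*317^1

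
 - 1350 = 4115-5465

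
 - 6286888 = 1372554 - 7659442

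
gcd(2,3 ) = 1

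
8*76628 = 613024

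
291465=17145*17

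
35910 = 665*54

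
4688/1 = 4688 =4688.00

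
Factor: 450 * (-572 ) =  - 2^3*3^2*5^2*11^1*13^1 = -257400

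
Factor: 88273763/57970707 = 3^ (  -  1) *127^1 * 695069^1 * 19323569^( - 1) 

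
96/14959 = 96/14959 = 0.01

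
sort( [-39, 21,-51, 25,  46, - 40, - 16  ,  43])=[-51, - 40, - 39,-16,  21 , 25 , 43, 46] 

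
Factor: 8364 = 2^2*  3^1*17^1*41^1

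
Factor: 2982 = 2^1 *3^1*7^1 * 71^1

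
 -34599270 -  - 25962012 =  - 8637258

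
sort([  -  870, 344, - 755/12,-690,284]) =[ - 870,-690,-755/12, 284, 344 ] 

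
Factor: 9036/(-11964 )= - 3^1*251^1*997^(  -  1) = -753/997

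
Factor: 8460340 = 2^2*5^1* 7^2 * 89^1*97^1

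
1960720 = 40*49018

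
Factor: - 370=-2^1*5^1*37^1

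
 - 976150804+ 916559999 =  - 59590805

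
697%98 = 11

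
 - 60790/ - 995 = 12158/199 = 61.10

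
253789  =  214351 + 39438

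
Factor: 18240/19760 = 2^2 * 3^1*13^( - 1) =12/13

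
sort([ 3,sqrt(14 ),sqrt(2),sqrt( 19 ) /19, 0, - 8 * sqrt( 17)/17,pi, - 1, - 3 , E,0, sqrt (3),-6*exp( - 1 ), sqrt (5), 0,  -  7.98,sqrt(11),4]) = [ - 7.98, - 3, - 6*exp( -1), - 8*sqrt (17 )/17, - 1, 0,0,0, sqrt(19 ) /19, sqrt (2) , sqrt(3 ), sqrt( 5 ), E, 3,pi,sqrt(11),sqrt(14 ), 4]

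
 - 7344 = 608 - 7952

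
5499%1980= 1539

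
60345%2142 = 369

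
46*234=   10764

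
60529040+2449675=62978715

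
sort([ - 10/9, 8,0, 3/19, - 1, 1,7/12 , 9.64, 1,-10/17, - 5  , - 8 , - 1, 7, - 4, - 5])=[ - 8,-5, - 5, - 4, - 10/9, - 1, - 1, - 10/17,0,3/19,7/12,1, 1, 7, 8,9.64]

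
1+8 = 9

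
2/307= 2/307 = 0.01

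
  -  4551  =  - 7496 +2945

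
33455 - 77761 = -44306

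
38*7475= 284050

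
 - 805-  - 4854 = 4049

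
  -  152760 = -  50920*3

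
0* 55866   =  0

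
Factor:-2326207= - 13^1*178939^1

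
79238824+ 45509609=124748433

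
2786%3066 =2786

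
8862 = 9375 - 513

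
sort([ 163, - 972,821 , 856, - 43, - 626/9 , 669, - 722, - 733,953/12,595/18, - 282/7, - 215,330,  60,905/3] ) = [ - 972, - 733, - 722,  -  215, - 626/9, - 43,-282/7,595/18, 60, 953/12,163, 905/3,330,669,821,856]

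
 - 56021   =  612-56633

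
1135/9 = 1135/9 = 126.11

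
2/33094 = 1/16547 = 0.00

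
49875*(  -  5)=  - 249375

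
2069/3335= 2069/3335 = 0.62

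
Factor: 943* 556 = 524308 = 2^2*23^1 * 41^1*139^1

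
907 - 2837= -1930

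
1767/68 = 1767/68=25.99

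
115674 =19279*6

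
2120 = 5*424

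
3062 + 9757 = 12819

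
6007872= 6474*928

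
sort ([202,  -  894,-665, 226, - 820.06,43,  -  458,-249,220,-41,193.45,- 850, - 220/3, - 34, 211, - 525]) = [-894,-850 , -820.06,-665, - 525, - 458,-249,-220/3, - 41, - 34, 43 , 193.45, 202,211,220,226 ] 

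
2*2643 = 5286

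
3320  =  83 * 40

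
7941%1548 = 201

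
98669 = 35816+62853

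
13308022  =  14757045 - 1449023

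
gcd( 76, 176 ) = 4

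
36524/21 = 36524/21 = 1739.24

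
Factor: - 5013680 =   -  2^4*5^1*7^2*1279^1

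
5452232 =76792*71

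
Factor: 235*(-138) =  - 2^1 * 3^1*5^1 * 23^1*47^1  =  -  32430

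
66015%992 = 543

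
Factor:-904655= - 5^1*17^1*29^1 *367^1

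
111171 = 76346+34825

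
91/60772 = 91/60772 = 0.00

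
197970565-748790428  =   - 550819863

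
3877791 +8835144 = 12712935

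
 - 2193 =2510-4703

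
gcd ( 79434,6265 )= 1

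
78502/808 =39251/404 = 97.16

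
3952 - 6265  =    -  2313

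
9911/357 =27  +  16/21 = 27.76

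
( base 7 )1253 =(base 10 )479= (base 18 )18b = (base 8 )737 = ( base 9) 582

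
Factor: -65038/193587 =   -  2^1*3^( - 1)* 31^1*173^(-1)*373^( -1) * 1049^1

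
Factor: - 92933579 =-19^1 * 4891241^1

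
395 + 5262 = 5657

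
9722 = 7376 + 2346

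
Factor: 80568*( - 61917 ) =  - 4988528856 = -2^3*3^4*373^1*20639^1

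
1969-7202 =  - 5233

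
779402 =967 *806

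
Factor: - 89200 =-2^4*5^2*223^1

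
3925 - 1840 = 2085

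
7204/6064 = 1 + 285/1516= 1.19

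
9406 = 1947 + 7459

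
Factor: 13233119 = 23^1 *41^1*14033^1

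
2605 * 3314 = 8632970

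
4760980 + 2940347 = 7701327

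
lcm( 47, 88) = 4136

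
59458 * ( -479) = - 28480382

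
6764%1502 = 756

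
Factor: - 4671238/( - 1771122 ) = 3^( - 1 ) *11^1*13^1*16333^1*295187^ ( - 1 ) = 2335619/885561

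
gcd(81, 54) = 27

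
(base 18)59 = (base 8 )143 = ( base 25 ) 3O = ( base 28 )3F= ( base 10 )99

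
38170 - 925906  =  -887736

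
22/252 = 11/126 = 0.09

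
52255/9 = 52255/9= 5806.11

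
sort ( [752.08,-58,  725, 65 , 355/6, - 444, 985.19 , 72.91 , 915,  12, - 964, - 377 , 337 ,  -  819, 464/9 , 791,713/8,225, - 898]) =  [ - 964, - 898,-819, - 444,  -  377,-58,12, 464/9,355/6,65, 72.91 , 713/8, 225,337, 725, 752.08, 791,  915,985.19]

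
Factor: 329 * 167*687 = 37745841 = 3^1*7^1*47^1*167^1*229^1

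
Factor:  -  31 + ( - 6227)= - 2^1*3^1 * 7^1*149^1 = - 6258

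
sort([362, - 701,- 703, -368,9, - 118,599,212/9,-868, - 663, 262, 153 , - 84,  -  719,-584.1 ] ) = [  -  868, - 719 , - 703, - 701, - 663, - 584.1, - 368,  -  118,  -  84, 9  ,  212/9, 153, 262,362,599 ] 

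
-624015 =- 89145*7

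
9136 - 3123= 6013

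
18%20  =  18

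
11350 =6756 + 4594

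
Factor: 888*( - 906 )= - 804528 = - 2^4*3^2 *37^1*151^1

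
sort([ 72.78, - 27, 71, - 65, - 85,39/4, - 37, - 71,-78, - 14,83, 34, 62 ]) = [-85, - 78, - 71, - 65, - 37, - 27, - 14, 39/4,  34, 62, 71,72.78,83 ]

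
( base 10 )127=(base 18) 71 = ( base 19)6d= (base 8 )177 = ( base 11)106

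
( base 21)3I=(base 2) 1010001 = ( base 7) 144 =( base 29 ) 2N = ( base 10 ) 81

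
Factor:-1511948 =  - 2^2*431^1*877^1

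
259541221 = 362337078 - 102795857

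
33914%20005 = 13909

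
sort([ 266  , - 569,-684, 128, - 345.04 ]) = [-684, - 569, - 345.04, 128 , 266]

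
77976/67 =77976/67 =1163.82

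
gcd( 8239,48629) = 7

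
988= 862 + 126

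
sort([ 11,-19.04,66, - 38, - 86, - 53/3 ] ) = [ - 86, - 38, - 19.04, - 53/3,11,66]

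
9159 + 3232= 12391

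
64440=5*12888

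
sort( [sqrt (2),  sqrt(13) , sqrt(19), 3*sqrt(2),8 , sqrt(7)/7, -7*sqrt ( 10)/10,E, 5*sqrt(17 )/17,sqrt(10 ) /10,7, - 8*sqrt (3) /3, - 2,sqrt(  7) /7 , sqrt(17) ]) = [-8*sqrt (3 ) /3, - 7*sqrt( 10 ) /10, - 2,sqrt(10 ) /10, sqrt( 7 ) /7,sqrt(7 )/7,5*sqrt( 17 ) /17,sqrt (2 ),E, sqrt( 13 ),sqrt( 17),3*  sqrt( 2 ),sqrt(19 ), 7, 8]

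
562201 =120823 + 441378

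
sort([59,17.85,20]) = [ 17.85, 20,59]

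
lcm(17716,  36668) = 1576724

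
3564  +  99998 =103562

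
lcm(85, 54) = 4590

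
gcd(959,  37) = 1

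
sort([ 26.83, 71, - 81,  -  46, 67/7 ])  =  [ - 81, - 46,67/7, 26.83, 71]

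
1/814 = 1/814 = 0.00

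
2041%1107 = 934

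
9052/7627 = 1+1425/7627 = 1.19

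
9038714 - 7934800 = 1103914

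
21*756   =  15876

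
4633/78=4633/78 = 59.40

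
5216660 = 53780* 97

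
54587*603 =32915961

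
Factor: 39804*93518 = 3722390472 = 2^3*3^1 * 19^1*23^1 * 31^1 * 107^2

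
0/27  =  0 = 0.00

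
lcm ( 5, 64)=320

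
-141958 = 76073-218031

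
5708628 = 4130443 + 1578185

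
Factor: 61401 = 3^1*97^1*211^1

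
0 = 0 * 94020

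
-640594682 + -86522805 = -727117487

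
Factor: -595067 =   -  11^1*47^1 * 1151^1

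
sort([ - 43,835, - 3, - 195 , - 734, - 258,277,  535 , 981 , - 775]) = [ - 775,  -  734, - 258, - 195, - 43,-3, 277,  535 , 835,981] 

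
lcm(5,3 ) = 15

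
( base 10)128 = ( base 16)80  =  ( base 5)1003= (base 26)4o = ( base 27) 4K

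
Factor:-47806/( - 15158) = 13^( - 1)*41^1= 41/13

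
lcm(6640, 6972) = 139440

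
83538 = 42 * 1989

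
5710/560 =10 + 11/56  =  10.20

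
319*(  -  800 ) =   -  255200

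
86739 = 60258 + 26481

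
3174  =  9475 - 6301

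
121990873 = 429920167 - 307929294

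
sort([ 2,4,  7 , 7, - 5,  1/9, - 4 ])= [ - 5, - 4,1/9,2, 4,  7,  7] 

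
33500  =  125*268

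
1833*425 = 779025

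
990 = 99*10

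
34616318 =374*92557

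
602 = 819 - 217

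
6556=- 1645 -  - 8201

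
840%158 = 50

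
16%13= 3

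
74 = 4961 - 4887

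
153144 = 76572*2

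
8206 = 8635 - 429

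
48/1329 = 16/443 = 0.04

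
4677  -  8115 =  - 3438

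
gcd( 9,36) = 9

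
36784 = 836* 44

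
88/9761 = 88/9761 = 0.01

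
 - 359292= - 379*948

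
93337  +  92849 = 186186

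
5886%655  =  646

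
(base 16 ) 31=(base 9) 54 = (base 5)144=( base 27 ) 1m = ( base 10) 49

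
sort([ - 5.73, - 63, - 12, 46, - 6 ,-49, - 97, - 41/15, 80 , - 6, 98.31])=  [ - 97, - 63, - 49, - 12,-6, - 6, - 5.73, - 41/15,  46,  80,  98.31 ]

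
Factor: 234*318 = 2^2*3^3*13^1 * 53^1 = 74412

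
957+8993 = 9950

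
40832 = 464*88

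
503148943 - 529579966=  - 26431023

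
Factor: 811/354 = 2^(-1)*3^( - 1)*59^ ( - 1)* 811^1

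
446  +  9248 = 9694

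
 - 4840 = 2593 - 7433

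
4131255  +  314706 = 4445961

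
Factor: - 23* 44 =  -1012 = - 2^2*11^1*23^1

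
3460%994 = 478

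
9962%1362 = 428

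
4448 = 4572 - 124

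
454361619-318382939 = 135978680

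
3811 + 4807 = 8618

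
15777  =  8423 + 7354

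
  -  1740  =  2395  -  4135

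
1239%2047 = 1239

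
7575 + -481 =7094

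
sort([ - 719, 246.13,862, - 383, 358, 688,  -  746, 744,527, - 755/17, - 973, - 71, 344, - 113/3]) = [ - 973, - 746 , - 719, - 383, - 71, -755/17, -113/3, 246.13, 344 , 358, 527 , 688, 744,  862]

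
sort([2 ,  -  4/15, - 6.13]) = [-6.13,-4/15,2 ]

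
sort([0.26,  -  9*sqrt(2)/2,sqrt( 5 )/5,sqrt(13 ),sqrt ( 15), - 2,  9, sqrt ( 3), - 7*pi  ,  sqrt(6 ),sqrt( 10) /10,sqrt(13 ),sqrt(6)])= [ - 7*pi, - 9*sqrt(2)/2, - 2, 0.26,sqrt(10)/10,sqrt( 5)/5,  sqrt (3),sqrt(6),sqrt(6 ), sqrt( 13 ),sqrt(13 ),sqrt(15 ),9]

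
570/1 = 570 = 570.00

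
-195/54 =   -  4 + 7/18 =- 3.61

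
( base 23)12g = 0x24F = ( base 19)1C2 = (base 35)gv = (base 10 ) 591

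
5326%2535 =256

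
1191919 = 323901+868018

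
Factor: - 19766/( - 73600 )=2^(  -  6) * 5^( - 2)*  23^ ( - 1 )*9883^1 = 9883/36800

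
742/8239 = 106/1177 =0.09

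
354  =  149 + 205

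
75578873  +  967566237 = 1043145110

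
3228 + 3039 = 6267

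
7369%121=109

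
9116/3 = 9116/3 = 3038.67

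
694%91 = 57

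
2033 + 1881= 3914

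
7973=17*469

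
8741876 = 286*30566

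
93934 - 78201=15733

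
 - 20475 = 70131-90606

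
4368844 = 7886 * 554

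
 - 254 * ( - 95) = 24130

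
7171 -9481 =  - 2310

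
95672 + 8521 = 104193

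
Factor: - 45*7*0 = 0 = 0^1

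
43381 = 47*923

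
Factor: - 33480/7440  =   - 9/2 = -2^( - 1) * 3^2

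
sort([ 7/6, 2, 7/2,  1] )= [1, 7/6,  2 , 7/2] 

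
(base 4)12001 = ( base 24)G1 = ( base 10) 385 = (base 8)601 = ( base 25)fa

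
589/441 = 589/441 = 1.34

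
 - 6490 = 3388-9878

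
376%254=122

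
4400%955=580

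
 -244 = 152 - 396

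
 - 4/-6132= 1/1533 = 0.00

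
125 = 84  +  41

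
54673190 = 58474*935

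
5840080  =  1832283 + 4007797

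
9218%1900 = 1618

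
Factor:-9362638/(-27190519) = 2^1*107^(  -  1 ) * 163^( - 1 ) * 1093^1*1559^( - 1)*4283^1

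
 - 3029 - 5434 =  - 8463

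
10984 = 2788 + 8196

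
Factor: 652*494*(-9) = -2898792 = - 2^3*3^2*13^1 * 19^1*163^1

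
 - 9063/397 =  - 23 + 68/397 = -22.83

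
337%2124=337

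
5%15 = 5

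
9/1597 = 9/1597=0.01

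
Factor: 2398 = 2^1* 11^1*109^1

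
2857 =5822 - 2965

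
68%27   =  14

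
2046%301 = 240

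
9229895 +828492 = 10058387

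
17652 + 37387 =55039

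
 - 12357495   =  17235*( - 717) 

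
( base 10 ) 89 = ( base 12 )75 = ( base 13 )6B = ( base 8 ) 131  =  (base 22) 41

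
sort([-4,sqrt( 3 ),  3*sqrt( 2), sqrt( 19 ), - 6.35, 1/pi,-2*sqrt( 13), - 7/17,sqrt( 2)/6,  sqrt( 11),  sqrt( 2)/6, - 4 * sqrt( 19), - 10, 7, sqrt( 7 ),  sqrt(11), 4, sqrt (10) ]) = [-4*sqrt(19 ),-10, - 2*sqrt( 13 ), -6.35, - 4, - 7/17, sqrt( 2)/6 , sqrt(2)/6, 1/pi, sqrt( 3 ),sqrt( 7 ),sqrt( 10) , sqrt( 11),sqrt(11 ), 4, 3 * sqrt( 2), sqrt( 19 ),7]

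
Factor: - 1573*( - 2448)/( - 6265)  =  -2^4*3^2 * 5^(- 1 )*7^( - 1 )*11^2*13^1*17^1*179^(-1)=- 3850704/6265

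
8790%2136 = 246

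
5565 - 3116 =2449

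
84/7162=42/3581 = 0.01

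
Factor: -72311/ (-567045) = 3^( - 2) * 5^( - 1)*167^1 *433^1*12601^( - 1)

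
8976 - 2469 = 6507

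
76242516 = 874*87234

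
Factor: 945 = 3^3 * 5^1*7^1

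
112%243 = 112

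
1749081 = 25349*69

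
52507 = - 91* (-577)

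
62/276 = 31/138= 0.22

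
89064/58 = 44532/29 = 1535.59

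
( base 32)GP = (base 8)1031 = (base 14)2A5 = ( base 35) fc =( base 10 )537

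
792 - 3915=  - 3123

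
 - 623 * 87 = - 54201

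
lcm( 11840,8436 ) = 674880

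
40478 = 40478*1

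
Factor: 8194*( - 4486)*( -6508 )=2^4 * 17^1*241^1*1627^1 * 2243^1 = 239222912272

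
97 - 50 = 47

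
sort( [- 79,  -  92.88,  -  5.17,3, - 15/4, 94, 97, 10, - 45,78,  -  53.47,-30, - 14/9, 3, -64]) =[ - 92.88,- 79 , - 64, - 53.47, - 45,-30, - 5.17, - 15/4 , -14/9,3, 3, 10, 78,  94,  97]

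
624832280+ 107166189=731998469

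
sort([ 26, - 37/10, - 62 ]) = [ - 62,- 37/10, 26] 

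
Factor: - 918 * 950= - 2^2*3^3 * 5^2 * 17^1*19^1= -  872100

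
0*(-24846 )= 0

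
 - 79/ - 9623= 79/9623= 0.01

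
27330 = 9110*3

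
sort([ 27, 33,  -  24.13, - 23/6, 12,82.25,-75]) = [-75, - 24.13, - 23/6, 12,27, 33, 82.25 ]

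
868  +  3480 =4348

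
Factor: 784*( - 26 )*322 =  - 2^6*7^3*13^1*23^1 = - 6563648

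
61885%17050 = 10735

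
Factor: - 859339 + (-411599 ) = -1270938 = - 2^1*3^1 * 31^1*6833^1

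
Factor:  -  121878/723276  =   - 61/362 = - 2^ (  -  1)*61^1*181^( - 1 )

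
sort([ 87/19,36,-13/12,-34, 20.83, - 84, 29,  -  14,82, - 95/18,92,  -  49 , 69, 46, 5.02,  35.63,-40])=[-84, - 49, -40, - 34,-14, - 95/18, - 13/12,87/19, 5.02, 20.83,29,35.63,36, 46,69,82,92]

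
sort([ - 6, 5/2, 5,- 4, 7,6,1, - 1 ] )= [-6 , - 4, - 1,1, 5/2,5,6, 7]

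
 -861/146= -6 + 15/146 = - 5.90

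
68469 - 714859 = -646390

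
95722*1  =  95722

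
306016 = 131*2336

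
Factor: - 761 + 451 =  - 310 = -  2^1*5^1*31^1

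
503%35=13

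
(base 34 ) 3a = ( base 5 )422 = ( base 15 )77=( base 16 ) 70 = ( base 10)112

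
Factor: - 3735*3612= - 2^2*3^3*5^1* 7^1*43^1*83^1 = - 13490820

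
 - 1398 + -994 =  - 2392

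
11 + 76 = 87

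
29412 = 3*9804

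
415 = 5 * 83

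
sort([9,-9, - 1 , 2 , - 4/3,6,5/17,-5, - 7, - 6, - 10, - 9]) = [ - 10, - 9, - 9,-7, - 6, - 5, - 4/3, - 1 , 5/17,  2, 6,  9 ]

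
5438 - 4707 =731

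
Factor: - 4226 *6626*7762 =  -  217347456712 =- 2^3 * 2113^1*3313^1 * 3881^1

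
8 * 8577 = 68616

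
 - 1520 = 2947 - 4467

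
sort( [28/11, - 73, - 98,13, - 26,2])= [ - 98, - 73, - 26, 2,  28/11, 13 ]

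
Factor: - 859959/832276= - 963/932 = - 2^( - 2) * 3^2 * 107^1*233^(-1)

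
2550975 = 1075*2373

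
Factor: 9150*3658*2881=96429086700 = 2^2*3^1*5^2*31^1*43^1 * 59^1*61^1 * 67^1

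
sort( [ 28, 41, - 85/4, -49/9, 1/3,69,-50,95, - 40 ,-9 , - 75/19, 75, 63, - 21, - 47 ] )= [ - 50, - 47, - 40, - 85/4,-21,  -  9, - 49/9,-75/19, 1/3 , 28, 41, 63 , 69,75,  95]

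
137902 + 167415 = 305317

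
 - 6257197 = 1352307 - 7609504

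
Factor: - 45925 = -5^2 * 11^1*167^1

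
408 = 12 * 34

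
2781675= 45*61815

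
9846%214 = 2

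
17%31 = 17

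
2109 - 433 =1676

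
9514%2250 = 514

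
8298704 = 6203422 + 2095282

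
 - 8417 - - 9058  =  641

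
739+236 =975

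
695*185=128575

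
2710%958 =794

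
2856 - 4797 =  - 1941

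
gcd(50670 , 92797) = 1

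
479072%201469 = 76134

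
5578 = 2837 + 2741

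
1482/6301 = 1482/6301 = 0.24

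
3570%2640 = 930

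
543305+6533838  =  7077143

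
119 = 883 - 764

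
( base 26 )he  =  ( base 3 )121220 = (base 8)710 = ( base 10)456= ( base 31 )em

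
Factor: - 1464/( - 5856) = 1/4 = 2^( - 2)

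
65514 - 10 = 65504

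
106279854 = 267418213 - 161138359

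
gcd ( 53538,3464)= 2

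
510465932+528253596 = 1038719528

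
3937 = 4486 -549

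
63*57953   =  3651039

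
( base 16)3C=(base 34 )1Q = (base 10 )60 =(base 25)2a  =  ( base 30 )20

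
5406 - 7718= -2312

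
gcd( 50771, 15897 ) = 7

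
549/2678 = 549/2678 = 0.21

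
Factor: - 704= - 2^6*11^1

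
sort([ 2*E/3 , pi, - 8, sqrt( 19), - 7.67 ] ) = [ - 8, -7.67,2*E/3, pi,sqrt( 19) ] 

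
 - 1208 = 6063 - 7271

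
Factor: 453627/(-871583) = -3^3*53^1*83^ ( - 1)*317^1*10501^( - 1)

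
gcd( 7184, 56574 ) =898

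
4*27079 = 108316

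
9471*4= 37884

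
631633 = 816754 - 185121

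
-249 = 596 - 845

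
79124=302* 262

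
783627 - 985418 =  - 201791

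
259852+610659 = 870511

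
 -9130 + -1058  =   - 10188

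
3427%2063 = 1364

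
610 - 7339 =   -  6729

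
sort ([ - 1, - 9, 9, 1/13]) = [ - 9, - 1, 1/13, 9 ] 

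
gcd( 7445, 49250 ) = 5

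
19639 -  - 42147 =61786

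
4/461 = 4/461 = 0.01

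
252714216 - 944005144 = - 691290928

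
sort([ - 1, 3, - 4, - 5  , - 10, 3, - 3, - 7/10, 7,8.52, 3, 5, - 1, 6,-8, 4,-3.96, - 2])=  [-10, - 8, - 5, - 4, - 3.96,-3 , - 2, - 1, - 1, - 7/10, 3, 3, 3, 4 , 5,6, 7,8.52]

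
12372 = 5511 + 6861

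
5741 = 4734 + 1007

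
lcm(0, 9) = 0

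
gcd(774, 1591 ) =43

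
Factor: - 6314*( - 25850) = 163216900 = 2^2*5^2*7^1*11^2 * 41^1*47^1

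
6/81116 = 3/40558= 0.00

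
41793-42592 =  - 799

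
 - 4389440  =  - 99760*44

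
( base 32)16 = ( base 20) 1I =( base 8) 46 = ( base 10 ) 38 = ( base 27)1B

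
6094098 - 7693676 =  - 1599578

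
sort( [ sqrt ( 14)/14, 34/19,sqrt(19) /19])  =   [ sqrt( 19)/19,sqrt (14)/14,34/19]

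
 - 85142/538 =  - 42571/269 = - 158.26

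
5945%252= 149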